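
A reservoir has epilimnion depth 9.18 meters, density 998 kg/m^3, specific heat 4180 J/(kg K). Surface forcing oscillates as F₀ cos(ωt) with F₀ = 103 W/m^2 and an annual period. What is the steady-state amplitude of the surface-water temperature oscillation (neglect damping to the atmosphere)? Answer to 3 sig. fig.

13.5 K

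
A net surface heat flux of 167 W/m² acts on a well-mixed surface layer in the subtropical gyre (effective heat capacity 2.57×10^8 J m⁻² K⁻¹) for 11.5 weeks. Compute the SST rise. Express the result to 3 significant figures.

Areal heat capacity C = 2.57×10^8 J m⁻² K⁻¹ (given).
Net heat input Q = F Δt = 167 × (11.5 weeks × 6.048×10^5 s/week) = 1.16×10^9 J/m².
ΔT = Q / C = 1.16×10^9 / 2.57×10^8 = 4.52 K.

4.52 K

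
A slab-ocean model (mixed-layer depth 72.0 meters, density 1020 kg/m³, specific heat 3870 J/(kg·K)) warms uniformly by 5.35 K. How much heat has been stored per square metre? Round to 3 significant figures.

1.52×10^9

Areal heat capacity C = ρ c_p D = 1020 × 3870 × 72.0 = 2.84×10^8 J/(m^2 K).
ΔQ = C ΔT = 2.84×10^8 × 5.35 = 1.52×10^9 J/m².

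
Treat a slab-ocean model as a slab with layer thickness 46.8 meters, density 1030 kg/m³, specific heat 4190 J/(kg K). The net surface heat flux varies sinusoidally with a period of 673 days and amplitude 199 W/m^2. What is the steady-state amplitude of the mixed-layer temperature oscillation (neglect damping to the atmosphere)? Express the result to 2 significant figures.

Areal heat capacity C = ρ c_p D = 1030 × 4190 × 46.8 = 2.02×10^8 J m⁻² K⁻¹.
Angular frequency ω = 2π / T = 2π / 5.81×10^7 s = 1.08×10^-7 s⁻¹.
Cω = 2.02×10^8 × 1.08×10^-7 = 21.8 W/(m²·K).
Amplitude A = F₀ / (Cω) = 199 / 21.8 = 9.12 K.

9.1 K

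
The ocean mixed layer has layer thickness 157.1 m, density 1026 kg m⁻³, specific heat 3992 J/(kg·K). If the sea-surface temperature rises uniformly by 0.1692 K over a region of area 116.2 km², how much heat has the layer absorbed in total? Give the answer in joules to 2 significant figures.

Areal heat capacity C = ρ c_p D = 1026 × 3992 × 157.1 = 6.43×10^8 J m⁻² K⁻¹.
Heat per unit area: q = C ΔT = 6.43×10^8 × 0.1692 = 1.09×10^8 J/m².
Total heat: Q = q × A = 1.09×10^8 × (116.2 × 10⁶ m²) = 1.27×10^16 J.

1.3×10^16 J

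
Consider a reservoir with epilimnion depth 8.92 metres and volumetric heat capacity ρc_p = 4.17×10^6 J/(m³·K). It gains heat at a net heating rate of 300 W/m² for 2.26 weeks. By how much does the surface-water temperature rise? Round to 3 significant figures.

Areal heat capacity C = ρc_p × D = 4.17×10^6 × 8.92 = 3.72×10^7 J/(m^2 K).
Net heat input Q = F Δt = 300 × (2.26 weeks × 6.048×10^5 s/week) = 4.10×10^8 J/m².
ΔT = Q / C = 4.10×10^8 / 3.72×10^7 = 11.0 K.

11.0 K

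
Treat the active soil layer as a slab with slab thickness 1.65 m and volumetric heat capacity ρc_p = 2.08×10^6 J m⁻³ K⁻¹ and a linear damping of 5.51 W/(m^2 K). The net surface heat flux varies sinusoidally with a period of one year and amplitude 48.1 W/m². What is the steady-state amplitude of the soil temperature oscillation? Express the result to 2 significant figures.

Areal heat capacity C = ρc_p × D = 2.08×10^6 × 1.65 = 3.43×10^6 J m⁻² K⁻¹.
Angular frequency ω = 2π / T = 2π / 3.15×10^7 s = 1.99×10^-7 s⁻¹.
√((Cω)² + λ²) = √((0.684)² + 5.51²) = 5.55 W/(m²·K).
Amplitude A = F₀ / √((Cω)²+λ²) = 48.1 / 5.55 = 8.66 K.

8.7 K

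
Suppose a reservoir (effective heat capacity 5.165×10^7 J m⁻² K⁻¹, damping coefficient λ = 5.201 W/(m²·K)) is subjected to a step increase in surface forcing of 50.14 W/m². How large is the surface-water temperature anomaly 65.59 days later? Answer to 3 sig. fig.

Areal heat capacity C = 5.165×10^7 J m⁻² K⁻¹ (given).
τ = C / λ = 5.16×10^7 / 5.201 = 9.93×10^6 s.
Equilibrium anomaly ΔT_eq = F / λ = 50.14 / 5.201 = 9.64 K.
t = 65.59 days = 5.67×10^6 s, so t/τ = 0.571.
ΔT(t) = ΔT_eq (1 − e^(−t/τ)) = 9.64 × (1 − e^−0.571) = 4.19 K.

4.19 K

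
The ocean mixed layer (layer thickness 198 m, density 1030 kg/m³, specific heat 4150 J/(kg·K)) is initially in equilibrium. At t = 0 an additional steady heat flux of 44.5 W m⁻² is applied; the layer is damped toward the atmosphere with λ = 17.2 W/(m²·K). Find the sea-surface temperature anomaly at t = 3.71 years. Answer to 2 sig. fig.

2.3 K

Areal heat capacity C = ρ c_p D = 1030 × 4150 × 198 = 8.46×10^8 J/(m²·K).
τ = C / λ = 8.46×10^8 / 17.2 = 4.92×10^7 s.
Equilibrium anomaly ΔT_eq = F / λ = 44.5 / 17.2 = 2.59 K.
t = 3.71 years = 1.17×10^8 s, so t/τ = 2.38.
ΔT(t) = ΔT_eq (1 − e^(−t/τ)) = 2.59 × (1 − e^−2.38) = 2.35 K.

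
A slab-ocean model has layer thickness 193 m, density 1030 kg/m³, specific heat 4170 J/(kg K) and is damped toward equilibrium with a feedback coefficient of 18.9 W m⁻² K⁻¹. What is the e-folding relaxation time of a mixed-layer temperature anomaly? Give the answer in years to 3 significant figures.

Areal heat capacity C = ρ c_p D = 1030 × 4170 × 193 = 8.29×10^8 J/(m²·K).
Relaxation time τ = C / λ = 8.29×10^8 / 18.9 = 4.39×10^7 s.
In years: 4.39×10^7 s / (3.156×10^7 s/year) = 1.39 years.

1.39 years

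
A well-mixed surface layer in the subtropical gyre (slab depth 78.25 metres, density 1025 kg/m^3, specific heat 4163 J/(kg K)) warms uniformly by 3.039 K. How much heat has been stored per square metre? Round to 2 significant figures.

1.0×10^9

Areal heat capacity C = ρ c_p D = 1025 × 4163 × 78.25 = 3.34×10^8 J/(m^2 K).
ΔQ = C ΔT = 3.34×10^8 × 3.039 = 1.01×10^9 J/m².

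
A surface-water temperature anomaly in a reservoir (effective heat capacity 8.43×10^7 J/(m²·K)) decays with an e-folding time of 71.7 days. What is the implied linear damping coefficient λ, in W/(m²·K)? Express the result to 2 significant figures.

14

Areal heat capacity C = 8.43×10^7 J/(m²·K) (given).
τ = 71.7 days = 6.19×10^6 s.
λ = C / τ = 8.43×10^7 / 6.19×10^6 = 13.6 W/(m²·K).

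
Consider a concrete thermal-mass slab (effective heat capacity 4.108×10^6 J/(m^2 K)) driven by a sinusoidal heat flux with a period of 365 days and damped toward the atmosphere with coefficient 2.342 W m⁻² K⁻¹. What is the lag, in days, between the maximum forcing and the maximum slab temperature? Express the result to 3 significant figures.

19.5 days

Areal heat capacity C = 4.108×10^6 J/(m^2 K) (given).
ω = 2π / 3.15×10^7 s = 1.99×10^-7 s⁻¹.
Phase lag φ = arctan(Cω/λ) = arctan(0.818/2.342) = 0.336 rad.
Time lag = φ / ω = 0.336 / 1.99×10^-7 = 1.69×10^6 s = 19.5 days.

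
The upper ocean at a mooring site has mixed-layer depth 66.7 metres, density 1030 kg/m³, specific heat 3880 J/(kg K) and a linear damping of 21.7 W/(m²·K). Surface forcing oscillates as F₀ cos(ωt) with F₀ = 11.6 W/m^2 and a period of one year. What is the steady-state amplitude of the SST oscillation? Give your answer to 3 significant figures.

0.202 K

Areal heat capacity C = ρ c_p D = 1030 × 3880 × 66.7 = 2.67×10^8 J/(m²·K).
Angular frequency ω = 2π / T = 2π / 3.15×10^7 s = 1.99×10^-7 s⁻¹.
√((Cω)² + λ²) = √((53.1)² + 21.7²) = 57.4 W/(m²·K).
Amplitude A = F₀ / √((Cω)²+λ²) = 11.6 / 57.4 = 0.202 K.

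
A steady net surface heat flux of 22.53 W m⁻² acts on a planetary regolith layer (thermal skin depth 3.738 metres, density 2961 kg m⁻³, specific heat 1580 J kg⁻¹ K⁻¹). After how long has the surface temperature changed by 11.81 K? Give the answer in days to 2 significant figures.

Areal heat capacity C = ρ c_p D = 2961 × 1580 × 3.738 = 1.75×10^7 J m⁻² K⁻¹.
Time required: Δt = C ΔT / F = 1.75×10^7 × 11.81 / 22.53 = 9.17×10^6 s.
In days: 9.17×10^6 s / (86400 s/day) = 106 days.

110 days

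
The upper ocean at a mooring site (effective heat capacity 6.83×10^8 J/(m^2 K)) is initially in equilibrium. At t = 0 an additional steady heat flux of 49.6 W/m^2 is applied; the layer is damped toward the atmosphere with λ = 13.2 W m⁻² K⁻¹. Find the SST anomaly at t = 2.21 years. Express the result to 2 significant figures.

Areal heat capacity C = 6.83×10^8 J/(m^2 K) (given).
τ = C / λ = 6.83×10^8 / 13.2 = 5.17×10^7 s.
Equilibrium anomaly ΔT_eq = F / λ = 49.6 / 13.2 = 3.76 K.
t = 2.21 years = 6.97×10^7 s, so t/τ = 1.35.
ΔT(t) = ΔT_eq (1 − e^(−t/τ)) = 3.76 × (1 − e^−1.35) = 2.78 K.

2.8 K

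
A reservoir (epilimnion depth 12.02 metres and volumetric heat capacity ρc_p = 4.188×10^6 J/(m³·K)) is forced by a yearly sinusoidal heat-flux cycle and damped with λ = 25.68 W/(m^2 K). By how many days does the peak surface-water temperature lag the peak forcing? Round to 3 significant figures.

21.6 days

Areal heat capacity C = ρc_p × D = 4.188×10^6 × 12.02 = 5.03×10^7 J/(m²·K).
ω = 2π / 3.15×10^7 s = 1.99×10^-7 s⁻¹.
Phase lag φ = arctan(Cω/λ) = arctan(10.0/25.68) = 0.372 rad.
Time lag = φ / ω = 0.372 / 1.99×10^-7 = 1.87×10^6 s = 21.6 days.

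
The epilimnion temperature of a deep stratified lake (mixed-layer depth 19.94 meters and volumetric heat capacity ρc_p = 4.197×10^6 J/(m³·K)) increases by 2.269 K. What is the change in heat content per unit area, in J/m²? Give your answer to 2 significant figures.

Areal heat capacity C = ρc_p × D = 4.197×10^6 × 19.94 = 8.37×10^7 J m⁻² K⁻¹.
ΔQ = C ΔT = 8.37×10^7 × 2.269 = 1.90×10^8 J/m².

1.9×10^8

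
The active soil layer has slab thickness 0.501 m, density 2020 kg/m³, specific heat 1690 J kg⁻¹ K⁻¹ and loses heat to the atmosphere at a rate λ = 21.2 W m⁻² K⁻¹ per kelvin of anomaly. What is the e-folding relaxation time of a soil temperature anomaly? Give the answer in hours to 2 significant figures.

22 hours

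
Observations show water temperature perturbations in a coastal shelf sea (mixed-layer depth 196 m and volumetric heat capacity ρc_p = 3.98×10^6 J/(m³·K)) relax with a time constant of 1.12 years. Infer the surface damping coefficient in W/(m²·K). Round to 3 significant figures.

Areal heat capacity C = ρc_p × D = 3.98×10^6 × 196 = 7.80×10^8 J m⁻² K⁻¹.
τ = 1.12 years = 3.53×10^7 s.
λ = C / τ = 7.80×10^8 / 3.53×10^7 = 22.1 W/(m²·K).

22.1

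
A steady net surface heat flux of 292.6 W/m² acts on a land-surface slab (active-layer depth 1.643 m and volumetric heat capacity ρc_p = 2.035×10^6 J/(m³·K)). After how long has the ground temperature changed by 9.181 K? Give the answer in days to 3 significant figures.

Areal heat capacity C = ρc_p × D = 2.035×10^6 × 1.643 = 3.34×10^6 J/(m²·K).
Time required: Δt = C ΔT / F = 3.34×10^6 × 9.181 / 292.6 = 1.05×10^5 s.
In days: 1.05×10^5 s / (86400 s/day) = 1.21 days.

1.21 days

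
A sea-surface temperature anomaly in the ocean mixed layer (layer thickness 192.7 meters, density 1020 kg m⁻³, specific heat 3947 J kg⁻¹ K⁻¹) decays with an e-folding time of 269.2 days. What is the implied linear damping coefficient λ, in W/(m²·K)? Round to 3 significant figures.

Areal heat capacity C = ρ c_p D = 1020 × 3947 × 192.7 = 7.76×10^8 J m⁻² K⁻¹.
τ = 269.2 days = 2.33×10^7 s.
λ = C / τ = 7.76×10^8 / 2.33×10^7 = 33.4 W/(m²·K).

33.4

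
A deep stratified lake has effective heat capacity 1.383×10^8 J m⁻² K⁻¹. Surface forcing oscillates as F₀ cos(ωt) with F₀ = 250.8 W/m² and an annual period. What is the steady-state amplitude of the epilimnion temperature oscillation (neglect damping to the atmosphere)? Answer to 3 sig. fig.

9.10 K

Areal heat capacity C = 1.383×10^8 J m⁻² K⁻¹ (given).
Angular frequency ω = 2π / T = 2π / 3.15×10^7 s = 1.99×10^-7 s⁻¹.
Cω = 1.38×10^8 × 1.99×10^-7 = 27.6 W/(m²·K).
Amplitude A = F₀ / (Cω) = 250.8 / 27.6 = 9.10 K.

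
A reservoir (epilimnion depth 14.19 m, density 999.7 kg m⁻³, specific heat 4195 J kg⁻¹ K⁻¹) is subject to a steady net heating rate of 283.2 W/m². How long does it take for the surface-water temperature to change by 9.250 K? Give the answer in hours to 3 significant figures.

Areal heat capacity C = ρ c_p D = 999.7 × 4195 × 14.19 = 5.95×10^7 J m⁻² K⁻¹.
Time required: Δt = C ΔT / F = 5.95×10^7 × 9.250 / 283.2 = 1.94×10^6 s.
In hours: 1.94×10^6 s / (3600 s/hour) = 540 hours.

540 hours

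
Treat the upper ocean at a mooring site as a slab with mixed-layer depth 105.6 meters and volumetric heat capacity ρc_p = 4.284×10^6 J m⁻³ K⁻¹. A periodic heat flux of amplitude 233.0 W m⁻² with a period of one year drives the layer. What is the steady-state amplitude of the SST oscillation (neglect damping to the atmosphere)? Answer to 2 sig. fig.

2.6 K

Areal heat capacity C = ρc_p × D = 4.284×10^6 × 105.6 = 4.52×10^8 J/(m^2 K).
Angular frequency ω = 2π / T = 2π / 3.15×10^7 s = 1.99×10^-7 s⁻¹.
Cω = 4.52×10^8 × 1.99×10^-7 = 90.1 W/(m²·K).
Amplitude A = F₀ / (Cω) = 233.0 / 90.1 = 2.59 K.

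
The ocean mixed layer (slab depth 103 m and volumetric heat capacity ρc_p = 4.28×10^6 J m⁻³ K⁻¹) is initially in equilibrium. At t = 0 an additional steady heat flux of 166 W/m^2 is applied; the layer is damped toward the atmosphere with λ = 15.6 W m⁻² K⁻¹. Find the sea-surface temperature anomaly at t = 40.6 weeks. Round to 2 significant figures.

Areal heat capacity C = ρc_p × D = 4.28×10^6 × 103 = 4.41×10^8 J m⁻² K⁻¹.
τ = C / λ = 4.41×10^8 / 15.6 = 2.83×10^7 s.
Equilibrium anomaly ΔT_eq = F / λ = 166 / 15.6 = 10.6 K.
t = 40.6 weeks = 2.46×10^7 s, so t/τ = 0.869.
ΔT(t) = ΔT_eq (1 − e^(−t/τ)) = 10.6 × (1 − e^−0.869) = 6.18 K.

6.2 K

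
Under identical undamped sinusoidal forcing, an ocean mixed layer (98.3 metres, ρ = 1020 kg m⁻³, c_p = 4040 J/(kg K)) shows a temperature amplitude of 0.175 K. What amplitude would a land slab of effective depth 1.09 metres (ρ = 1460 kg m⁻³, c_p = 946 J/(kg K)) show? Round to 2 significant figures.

C_ocean = 4.05×10^8 J/(m²·K); C_land = 1.51×10^6 J/(m²·K).
A ∝ 1/C ⇒ A_land = A_ocean × C_ocean/C_land = 0.175 × 269 = 47.1 K.

47 K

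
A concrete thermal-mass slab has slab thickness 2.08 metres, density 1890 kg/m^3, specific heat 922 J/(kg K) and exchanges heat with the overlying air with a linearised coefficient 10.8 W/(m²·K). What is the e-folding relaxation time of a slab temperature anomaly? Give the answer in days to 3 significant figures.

3.88 days

Areal heat capacity C = ρ c_p D = 1890 × 922 × 2.08 = 3.62×10^6 J/(m²·K).
Relaxation time τ = C / λ = 3.62×10^6 / 10.8 = 3.36×10^5 s.
In days: 3.36×10^5 s / (86400 s/day) = 3.88 days.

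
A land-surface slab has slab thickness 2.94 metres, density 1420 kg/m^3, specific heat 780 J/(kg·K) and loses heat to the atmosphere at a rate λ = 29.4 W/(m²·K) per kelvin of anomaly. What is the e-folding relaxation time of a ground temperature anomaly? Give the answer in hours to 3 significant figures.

Areal heat capacity C = ρ c_p D = 1420 × 780 × 2.94 = 3.26×10^6 J m⁻² K⁻¹.
Relaxation time τ = C / λ = 3.26×10^6 / 29.4 = 1.11×10^5 s.
In hours: 1.11×10^5 s / (3600 s/hour) = 30.8 hours.

30.8 hours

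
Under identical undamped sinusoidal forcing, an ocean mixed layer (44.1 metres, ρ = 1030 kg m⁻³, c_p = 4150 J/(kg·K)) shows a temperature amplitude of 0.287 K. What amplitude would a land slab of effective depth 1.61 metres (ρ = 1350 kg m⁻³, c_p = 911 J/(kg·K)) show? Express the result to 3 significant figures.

27.3 K

C_ocean = 1.89×10^8 J/(m²·K); C_land = 1.98×10^6 J/(m²·K).
A ∝ 1/C ⇒ A_land = A_ocean × C_ocean/C_land = 0.287 × 95.2 = 27.3 K.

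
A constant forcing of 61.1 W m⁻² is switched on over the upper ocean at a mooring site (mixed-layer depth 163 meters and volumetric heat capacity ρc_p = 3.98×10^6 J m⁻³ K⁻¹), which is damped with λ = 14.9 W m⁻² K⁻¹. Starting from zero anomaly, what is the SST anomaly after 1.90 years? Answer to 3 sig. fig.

Areal heat capacity C = ρc_p × D = 3.98×10^6 × 163 = 6.49×10^8 J/(m^2 K).
τ = C / λ = 6.49×10^8 / 14.9 = 4.35×10^7 s.
Equilibrium anomaly ΔT_eq = F / λ = 61.1 / 14.9 = 4.10 K.
t = 1.90 years = 6.00×10^7 s, so t/τ = 1.38.
ΔT(t) = ΔT_eq (1 − e^(−t/τ)) = 4.10 × (1 − e^−1.38) = 3.07 K.

3.07 K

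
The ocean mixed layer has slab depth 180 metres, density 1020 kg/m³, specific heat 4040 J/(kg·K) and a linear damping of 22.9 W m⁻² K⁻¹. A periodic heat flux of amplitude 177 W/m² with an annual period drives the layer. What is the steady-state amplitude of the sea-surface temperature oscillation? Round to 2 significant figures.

1.2 K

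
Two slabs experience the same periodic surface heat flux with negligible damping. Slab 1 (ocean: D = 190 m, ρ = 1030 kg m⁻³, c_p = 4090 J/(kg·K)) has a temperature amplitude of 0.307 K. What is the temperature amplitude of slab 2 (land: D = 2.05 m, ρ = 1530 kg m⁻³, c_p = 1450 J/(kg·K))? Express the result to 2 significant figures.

54 K

C_ocean = 8.00×10^8 J/(m²·K); C_land = 4.55×10^6 J/(m²·K).
A ∝ 1/C ⇒ A_land = A_ocean × C_ocean/C_land = 0.307 × 176 = 54.0 K.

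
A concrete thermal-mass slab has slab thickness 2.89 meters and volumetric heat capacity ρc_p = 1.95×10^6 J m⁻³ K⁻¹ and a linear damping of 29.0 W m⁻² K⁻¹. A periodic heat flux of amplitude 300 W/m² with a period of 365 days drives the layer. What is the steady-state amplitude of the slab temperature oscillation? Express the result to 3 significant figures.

10.3 K

Areal heat capacity C = ρc_p × D = 1.95×10^6 × 2.89 = 5.64×10^6 J m⁻² K⁻¹.
Angular frequency ω = 2π / T = 2π / 3.15×10^7 s = 1.99×10^-7 s⁻¹.
√((Cω)² + λ²) = √((1.12)² + 29.0²) = 29.0 W/(m²·K).
Amplitude A = F₀ / √((Cω)²+λ²) = 300 / 29.0 = 10.3 K.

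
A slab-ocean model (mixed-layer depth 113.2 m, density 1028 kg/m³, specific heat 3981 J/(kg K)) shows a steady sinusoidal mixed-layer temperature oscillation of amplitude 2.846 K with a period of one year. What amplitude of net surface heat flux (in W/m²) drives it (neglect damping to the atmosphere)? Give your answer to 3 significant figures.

Areal heat capacity C = ρ c_p D = 1028 × 3981 × 113.2 = 4.63×10^8 J/(m^2 K).
ω = 2π / 3.15×10^7 s = 1.99×10^-7 s⁻¹.
Cω = 4.63×10^8 × 1.99×10^-7 = 92.3 W/(m²·K).
F₀ = A × Cω = 2.846 × 92.3 = 263 W/m².

263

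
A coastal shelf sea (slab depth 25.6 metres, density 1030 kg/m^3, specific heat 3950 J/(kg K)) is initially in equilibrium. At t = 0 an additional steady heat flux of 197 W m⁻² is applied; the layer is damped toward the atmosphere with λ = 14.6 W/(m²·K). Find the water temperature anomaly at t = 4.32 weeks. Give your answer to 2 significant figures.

Areal heat capacity C = ρ c_p D = 1030 × 3950 × 25.6 = 1.04×10^8 J/(m²·K).
τ = C / λ = 1.04×10^8 / 14.6 = 7.13×10^6 s.
Equilibrium anomaly ΔT_eq = F / λ = 197 / 14.6 = 13.5 K.
t = 4.32 weeks = 2.61×10^6 s, so t/τ = 0.366.
ΔT(t) = ΔT_eq (1 − e^(−t/τ)) = 13.5 × (1 − e^−0.366) = 4.14 K.

4.1 K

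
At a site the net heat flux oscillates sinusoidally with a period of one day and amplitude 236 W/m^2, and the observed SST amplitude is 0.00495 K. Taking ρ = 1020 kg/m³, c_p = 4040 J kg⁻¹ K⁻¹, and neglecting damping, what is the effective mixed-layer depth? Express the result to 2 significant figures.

160 m

ω = 2π / 86400 s = 7.27×10^-5 s⁻¹.
Required C = F₀ / (A ω) = 236 / (0.00495 × 7.27×10^-5) = 6.56×10^8 J/(m²·K).
D = C / (ρ c_p) = 6.56×10^8 / (1020 × 4040) = 159 m.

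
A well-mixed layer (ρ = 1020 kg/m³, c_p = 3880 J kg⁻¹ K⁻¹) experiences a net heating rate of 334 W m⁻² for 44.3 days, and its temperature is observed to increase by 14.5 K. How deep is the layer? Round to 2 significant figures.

Heat input Q = F Δt = 334 × 3.83×10^6 s = 1.28×10^9 J/m².
Required areal heat capacity C = Q / ΔT = 8.82×10^7 J/(m²·K).
Depth D = C / (ρ c_p) = 8.82×10^7 / (1020 × 3880) = 22.3 m.

22 m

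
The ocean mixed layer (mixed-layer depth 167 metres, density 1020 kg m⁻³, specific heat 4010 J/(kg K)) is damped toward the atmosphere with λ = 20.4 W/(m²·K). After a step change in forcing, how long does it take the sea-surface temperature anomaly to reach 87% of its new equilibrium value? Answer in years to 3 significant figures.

Areal heat capacity C = ρ c_p D = 1020 × 4010 × 167 = 6.83×10^8 J/(m²·K).
τ = C / λ = 6.83×10^8 / 20.4 = 3.35×10^7 s.
Fraction reached: 1 − e^(−t/τ) = 0.87 ⇒ t = −τ ln(1 − 0.87) = τ × 2.04.
t = 6.83×10^7 s = 2.16 years.

2.16 years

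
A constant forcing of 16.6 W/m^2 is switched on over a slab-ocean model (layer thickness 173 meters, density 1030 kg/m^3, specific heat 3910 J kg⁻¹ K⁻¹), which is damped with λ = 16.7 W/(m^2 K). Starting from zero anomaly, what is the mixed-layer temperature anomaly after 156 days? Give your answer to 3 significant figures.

0.274 K

Areal heat capacity C = ρ c_p D = 1030 × 3910 × 173 = 6.97×10^8 J/(m²·K).
τ = C / λ = 6.97×10^8 / 16.7 = 4.17×10^7 s.
Equilibrium anomaly ΔT_eq = F / λ = 16.6 / 16.7 = 0.994 K.
t = 156 days = 1.35×10^7 s, so t/τ = 0.323.
ΔT(t) = ΔT_eq (1 − e^(−t/τ)) = 0.994 × (1 − e^−0.323) = 0.274 K.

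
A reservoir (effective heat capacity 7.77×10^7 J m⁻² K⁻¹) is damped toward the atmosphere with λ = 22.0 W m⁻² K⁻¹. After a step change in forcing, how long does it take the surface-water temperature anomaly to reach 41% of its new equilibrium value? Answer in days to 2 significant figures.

22 days

Areal heat capacity C = 7.77×10^7 J m⁻² K⁻¹ (given).
τ = C / λ = 7.77×10^7 / 22.0 = 3.53×10^6 s.
Fraction reached: 1 − e^(−t/τ) = 0.41 ⇒ t = −τ ln(1 − 0.41) = τ × 0.528.
t = 1.86×10^6 s = 21.6 days.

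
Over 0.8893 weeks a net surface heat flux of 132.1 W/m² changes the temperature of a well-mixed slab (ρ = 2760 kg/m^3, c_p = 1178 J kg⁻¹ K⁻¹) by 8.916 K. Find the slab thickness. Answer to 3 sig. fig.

Heat input Q = F Δt = 132.1 × 5.38×10^5 s = 7.10×10^7 J/m².
Required areal heat capacity C = Q / ΔT = 7.97×10^6 J/(m²·K).
Depth D = C / (ρ c_p) = 7.97×10^6 / (2760 × 1178) = 2.45 m.

2.45 m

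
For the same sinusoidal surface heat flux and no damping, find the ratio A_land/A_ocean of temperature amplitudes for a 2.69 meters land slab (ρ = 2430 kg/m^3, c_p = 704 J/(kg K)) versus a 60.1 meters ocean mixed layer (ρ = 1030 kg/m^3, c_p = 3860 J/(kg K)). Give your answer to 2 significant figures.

52

C_ocean = 1030 × 3860 × 60.1 = 2.39×10^8 J/(m²·K).
C_land = 2430 × 704 × 2.69 = 4.60×10^6 J/(m²·K).
Undamped amplitude ∝ 1/C, so A_land/A_ocean = C_ocean/C_land = 51.9.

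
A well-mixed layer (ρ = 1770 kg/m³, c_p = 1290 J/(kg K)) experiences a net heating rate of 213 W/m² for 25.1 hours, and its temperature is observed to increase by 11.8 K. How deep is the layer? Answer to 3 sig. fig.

Heat input Q = F Δt = 213 × 90400 s = 1.92×10^7 J/m².
Required areal heat capacity C = Q / ΔT = 1.63×10^6 J/(m²·K).
Depth D = C / (ρ c_p) = 1.63×10^6 / (1770 × 1290) = 0.714 m.

0.714 m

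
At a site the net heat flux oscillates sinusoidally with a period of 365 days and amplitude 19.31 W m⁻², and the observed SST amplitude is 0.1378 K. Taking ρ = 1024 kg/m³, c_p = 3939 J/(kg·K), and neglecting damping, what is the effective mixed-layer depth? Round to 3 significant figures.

ω = 2π / 3.15×10^7 s = 1.99×10^-7 s⁻¹.
Required C = F₀ / (A ω) = 19.31 / (0.1378 × 1.99×10^-7) = 7.03×10^8 J/(m²·K).
D = C / (ρ c_p) = 7.03×10^8 / (1024 × 3939) = 174 m.

174 m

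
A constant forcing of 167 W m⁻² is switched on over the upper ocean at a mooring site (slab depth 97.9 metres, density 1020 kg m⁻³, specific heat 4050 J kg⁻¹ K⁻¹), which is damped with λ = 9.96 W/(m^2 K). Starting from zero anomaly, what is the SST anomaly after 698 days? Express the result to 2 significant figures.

Areal heat capacity C = ρ c_p D = 1020 × 4050 × 97.9 = 4.04×10^8 J/(m²·K).
τ = C / λ = 4.04×10^8 / 9.96 = 4.06×10^7 s.
Equilibrium anomaly ΔT_eq = F / λ = 167 / 9.96 = 16.8 K.
t = 698 days = 6.03×10^7 s, so t/τ = 1.49.
ΔT(t) = ΔT_eq (1 − e^(−t/τ)) = 16.8 × (1 − e^−1.49) = 13.0 K.

13 K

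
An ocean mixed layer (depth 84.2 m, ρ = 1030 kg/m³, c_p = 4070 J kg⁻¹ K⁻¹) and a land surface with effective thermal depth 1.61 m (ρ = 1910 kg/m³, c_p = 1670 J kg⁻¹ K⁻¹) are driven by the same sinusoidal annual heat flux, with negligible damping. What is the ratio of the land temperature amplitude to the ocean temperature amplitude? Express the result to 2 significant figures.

C_ocean = 1030 × 4070 × 84.2 = 3.53×10^8 J/(m²·K).
C_land = 1910 × 1670 × 1.61 = 5.14×10^6 J/(m²·K).
Undamped amplitude ∝ 1/C, so A_land/A_ocean = C_ocean/C_land = 68.7.

69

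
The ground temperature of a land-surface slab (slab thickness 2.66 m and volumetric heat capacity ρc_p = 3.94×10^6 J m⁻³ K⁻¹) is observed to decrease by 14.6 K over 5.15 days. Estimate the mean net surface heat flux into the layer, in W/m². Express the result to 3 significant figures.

Areal heat capacity C = ρc_p × D = 3.94×10^6 × 2.66 = 1.05×10^7 J/(m^2 K).
Required heat per unit area: Q = C ΔT = 1.05×10^7 × -14.6 = -1.53×10^8 J/m².
Flux F = Q / Δt = -1.53×10^8 / 4.45×10^5 s = -344 W/m².

-344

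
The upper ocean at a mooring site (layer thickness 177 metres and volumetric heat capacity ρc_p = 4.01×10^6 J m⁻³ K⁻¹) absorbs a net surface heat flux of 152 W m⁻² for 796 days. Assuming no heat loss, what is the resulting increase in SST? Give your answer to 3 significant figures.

14.7 K

Areal heat capacity C = ρc_p × D = 4.01×10^6 × 177 = 7.10×10^8 J/(m^2 K).
Net heat input Q = F Δt = 152 × (796 days × 86400 s/day) = 1.05×10^10 J/m².
ΔT = Q / C = 1.05×10^10 / 7.10×10^8 = 14.7 K.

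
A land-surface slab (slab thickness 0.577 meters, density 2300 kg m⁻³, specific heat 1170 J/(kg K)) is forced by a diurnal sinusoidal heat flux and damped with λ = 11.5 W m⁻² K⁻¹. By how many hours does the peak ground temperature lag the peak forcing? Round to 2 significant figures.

5.6 hours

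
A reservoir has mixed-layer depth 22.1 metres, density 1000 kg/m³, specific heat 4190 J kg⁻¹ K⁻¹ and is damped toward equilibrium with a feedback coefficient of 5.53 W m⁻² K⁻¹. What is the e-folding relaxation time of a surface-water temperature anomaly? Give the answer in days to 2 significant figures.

190 days

Areal heat capacity C = ρ c_p D = 1000 × 4190 × 22.1 = 9.26×10^7 J/(m^2 K).
Relaxation time τ = C / λ = 9.26×10^7 / 5.53 = 1.67×10^7 s.
In days: 1.67×10^7 s / (86400 s/day) = 194 days.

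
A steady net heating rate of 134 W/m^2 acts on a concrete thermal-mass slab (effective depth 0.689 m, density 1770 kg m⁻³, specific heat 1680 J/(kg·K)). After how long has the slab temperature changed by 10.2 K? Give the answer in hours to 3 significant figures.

43.3 hours

Areal heat capacity C = ρ c_p D = 1770 × 1680 × 0.689 = 2.05×10^6 J m⁻² K⁻¹.
Time required: Δt = C ΔT / F = 2.05×10^6 × 10.2 / 134 = 1.56×10^5 s.
In hours: 1.56×10^5 s / (3600 s/hour) = 43.3 hours.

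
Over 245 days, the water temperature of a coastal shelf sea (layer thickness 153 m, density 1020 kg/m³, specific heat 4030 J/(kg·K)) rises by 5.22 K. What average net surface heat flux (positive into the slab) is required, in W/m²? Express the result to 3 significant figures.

Areal heat capacity C = ρ c_p D = 1020 × 4030 × 153 = 6.29×10^8 J m⁻² K⁻¹.
Required heat per unit area: Q = C ΔT = 6.29×10^8 × 5.22 = 3.28×10^9 J/m².
Flux F = Q / Δt = 3.28×10^9 / 2.12×10^7 s = 155 W/m².

155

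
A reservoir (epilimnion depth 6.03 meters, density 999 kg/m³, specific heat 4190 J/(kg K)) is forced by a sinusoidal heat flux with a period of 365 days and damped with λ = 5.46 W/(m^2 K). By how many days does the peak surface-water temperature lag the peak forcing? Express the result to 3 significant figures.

43.2 days

Areal heat capacity C = ρ c_p D = 999 × 4190 × 6.03 = 2.52×10^7 J/(m^2 K).
ω = 2π / 3.15×10^7 s = 1.99×10^-7 s⁻¹.
Phase lag φ = arctan(Cω/λ) = arctan(5.03/5.46) = 0.744 rad.
Time lag = φ / ω = 0.744 / 1.99×10^-7 = 3.74×10^6 s = 43.2 days.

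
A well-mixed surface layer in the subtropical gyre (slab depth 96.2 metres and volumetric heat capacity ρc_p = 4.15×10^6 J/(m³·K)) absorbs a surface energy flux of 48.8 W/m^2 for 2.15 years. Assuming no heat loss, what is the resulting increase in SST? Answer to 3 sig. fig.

Areal heat capacity C = ρc_p × D = 4.15×10^6 × 96.2 = 3.99×10^8 J/(m^2 K).
Net heat input Q = F Δt = 48.8 × (2.15 years × 3.156×10^7 s/year) = 3.31×10^9 J/m².
ΔT = Q / C = 3.31×10^9 / 3.99×10^8 = 8.29 K.

8.29 K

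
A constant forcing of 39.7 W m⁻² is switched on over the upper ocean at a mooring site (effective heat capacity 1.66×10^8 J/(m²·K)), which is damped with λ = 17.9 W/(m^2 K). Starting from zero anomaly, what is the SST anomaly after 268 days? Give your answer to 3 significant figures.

Areal heat capacity C = 1.66×10^8 J/(m²·K) (given).
τ = C / λ = 1.66×10^8 / 17.9 = 9.27×10^6 s.
Equilibrium anomaly ΔT_eq = F / λ = 39.7 / 17.9 = 2.22 K.
t = 268 days = 2.32×10^7 s, so t/τ = 2.50.
ΔT(t) = ΔT_eq (1 − e^(−t/τ)) = 2.22 × (1 − e^−2.50) = 2.04 K.

2.04 K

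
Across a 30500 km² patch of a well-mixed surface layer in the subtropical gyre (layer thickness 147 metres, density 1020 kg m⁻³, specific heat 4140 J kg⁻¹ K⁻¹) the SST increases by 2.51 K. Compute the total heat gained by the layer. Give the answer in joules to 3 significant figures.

4.75×10^19 J

Areal heat capacity C = ρ c_p D = 1020 × 4140 × 147 = 6.21×10^8 J/(m^2 K).
Heat per unit area: q = C ΔT = 6.21×10^8 × 2.51 = 1.56×10^9 J/m².
Total heat: Q = q × A = 1.56×10^9 × (30500 × 10⁶ m²) = 4.75×10^19 J.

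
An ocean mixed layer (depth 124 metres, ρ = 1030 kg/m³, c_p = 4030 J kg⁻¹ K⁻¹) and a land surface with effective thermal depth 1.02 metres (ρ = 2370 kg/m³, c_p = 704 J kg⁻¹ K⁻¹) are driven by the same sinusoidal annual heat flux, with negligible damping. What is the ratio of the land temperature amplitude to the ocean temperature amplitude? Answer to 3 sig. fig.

302

C_ocean = 1030 × 4030 × 124 = 5.15×10^8 J/(m²·K).
C_land = 2370 × 704 × 1.02 = 1.70×10^6 J/(m²·K).
Undamped amplitude ∝ 1/C, so A_land/A_ocean = C_ocean/C_land = 302.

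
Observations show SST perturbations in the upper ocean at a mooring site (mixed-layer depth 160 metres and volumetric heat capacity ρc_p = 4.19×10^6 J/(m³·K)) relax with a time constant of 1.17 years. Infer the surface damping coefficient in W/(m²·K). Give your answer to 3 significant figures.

Areal heat capacity C = ρc_p × D = 4.19×10^6 × 160 = 6.70×10^8 J/(m^2 K).
τ = 1.17 years = 3.69×10^7 s.
λ = C / τ = 6.70×10^8 / 3.69×10^7 = 18.2 W/(m²·K).

18.2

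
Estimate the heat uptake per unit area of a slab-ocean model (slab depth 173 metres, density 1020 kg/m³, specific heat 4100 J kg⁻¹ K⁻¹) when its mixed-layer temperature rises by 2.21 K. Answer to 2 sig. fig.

1.6×10^9

Areal heat capacity C = ρ c_p D = 1020 × 4100 × 173 = 7.23×10^8 J/(m²·K).
ΔQ = C ΔT = 7.23×10^8 × 2.21 = 1.60×10^9 J/m².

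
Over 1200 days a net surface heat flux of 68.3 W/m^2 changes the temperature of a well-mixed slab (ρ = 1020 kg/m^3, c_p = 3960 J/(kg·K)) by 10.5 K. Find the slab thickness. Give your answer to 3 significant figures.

Heat input Q = F Δt = 68.3 × 1.04×10^8 s = 7.08×10^9 J/m².
Required areal heat capacity C = Q / ΔT = 6.74×10^8 J/(m²·K).
Depth D = C / (ρ c_p) = 6.74×10^8 / (1020 × 3960) = 167 m.

167 m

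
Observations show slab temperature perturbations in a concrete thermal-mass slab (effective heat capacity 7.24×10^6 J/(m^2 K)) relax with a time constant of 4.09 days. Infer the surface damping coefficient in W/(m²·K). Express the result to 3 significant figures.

Areal heat capacity C = 7.24×10^6 J/(m^2 K) (given).
τ = 4.09 days = 3.53×10^5 s.
λ = C / τ = 7.24×10^6 / 3.53×10^5 = 20.5 W/(m²·K).

20.5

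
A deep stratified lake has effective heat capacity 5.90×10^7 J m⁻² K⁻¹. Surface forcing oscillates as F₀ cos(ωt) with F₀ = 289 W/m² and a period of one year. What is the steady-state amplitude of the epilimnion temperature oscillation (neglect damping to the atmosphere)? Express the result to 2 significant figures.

Areal heat capacity C = 5.90×10^7 J m⁻² K⁻¹ (given).
Angular frequency ω = 2π / T = 2π / 3.15×10^7 s = 1.99×10^-7 s⁻¹.
Cω = 5.90×10^7 × 1.99×10^-7 = 11.8 W/(m²·K).
Amplitude A = F₀ / (Cω) = 289 / 11.8 = 24.6 K.

25 K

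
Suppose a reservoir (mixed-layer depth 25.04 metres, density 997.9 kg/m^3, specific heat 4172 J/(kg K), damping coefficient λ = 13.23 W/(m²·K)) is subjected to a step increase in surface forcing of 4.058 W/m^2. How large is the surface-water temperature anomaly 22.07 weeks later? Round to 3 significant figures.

0.250 K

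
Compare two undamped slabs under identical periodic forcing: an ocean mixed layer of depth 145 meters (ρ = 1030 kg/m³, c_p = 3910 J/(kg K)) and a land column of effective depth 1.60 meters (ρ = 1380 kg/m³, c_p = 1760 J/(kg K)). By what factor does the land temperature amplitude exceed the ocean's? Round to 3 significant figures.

C_ocean = 1030 × 3910 × 145 = 5.84×10^8 J/(m²·K).
C_land = 1380 × 1760 × 1.60 = 3.89×10^6 J/(m²·K).
Undamped amplitude ∝ 1/C, so A_land/A_ocean = C_ocean/C_land = 150.

150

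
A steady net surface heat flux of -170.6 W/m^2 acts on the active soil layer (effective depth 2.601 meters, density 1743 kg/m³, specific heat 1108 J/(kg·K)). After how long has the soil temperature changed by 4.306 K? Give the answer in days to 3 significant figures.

Areal heat capacity C = ρ c_p D = 1743 × 1108 × 2.601 = 5.02×10^6 J m⁻² K⁻¹.
Time required: Δt = C ΔT / F = 5.02×10^6 × -4.306 / -170.6 = 1.27×10^5 s.
In days: 1.27×10^5 s / (86400 s/day) = 1.47 days.

1.47 days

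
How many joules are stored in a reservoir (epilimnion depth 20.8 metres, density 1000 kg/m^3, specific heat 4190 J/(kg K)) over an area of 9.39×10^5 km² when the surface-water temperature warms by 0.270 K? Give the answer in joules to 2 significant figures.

2.2×10^19 J

Areal heat capacity C = ρ c_p D = 1000 × 4190 × 20.8 = 8.72×10^7 J/(m^2 K).
Heat per unit area: q = C ΔT = 8.72×10^7 × 0.270 = 2.35×10^7 J/m².
Total heat: Q = q × A = 2.35×10^7 × (9.39×10^5 × 10⁶ m²) = 2.21×10^19 J.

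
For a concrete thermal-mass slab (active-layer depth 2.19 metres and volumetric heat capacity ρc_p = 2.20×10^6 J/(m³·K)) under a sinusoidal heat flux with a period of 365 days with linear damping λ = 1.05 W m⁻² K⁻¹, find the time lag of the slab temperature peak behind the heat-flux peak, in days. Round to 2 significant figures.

43 days

Areal heat capacity C = ρc_p × D = 2.20×10^6 × 2.19 = 4.82×10^6 J m⁻² K⁻¹.
ω = 2π / 3.15×10^7 s = 1.99×10^-7 s⁻¹.
Phase lag φ = arctan(Cω/λ) = arctan(0.960/1.05) = 0.741 rad.
Time lag = φ / ω = 0.741 / 1.99×10^-7 = 3.72×10^6 s = 43.0 days.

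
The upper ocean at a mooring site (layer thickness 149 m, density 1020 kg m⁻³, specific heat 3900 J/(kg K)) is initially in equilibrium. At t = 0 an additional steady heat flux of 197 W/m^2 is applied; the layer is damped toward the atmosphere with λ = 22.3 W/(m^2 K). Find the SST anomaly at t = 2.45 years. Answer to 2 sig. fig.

8.4 K

Areal heat capacity C = ρ c_p D = 1020 × 3900 × 149 = 5.93×10^8 J m⁻² K⁻¹.
τ = C / λ = 5.93×10^8 / 22.3 = 2.66×10^7 s.
Equilibrium anomaly ΔT_eq = F / λ = 197 / 22.3 = 8.83 K.
t = 2.45 years = 7.73×10^7 s, so t/τ = 2.91.
ΔT(t) = ΔT_eq (1 − e^(−t/τ)) = 8.83 × (1 − e^−2.91) = 8.35 K.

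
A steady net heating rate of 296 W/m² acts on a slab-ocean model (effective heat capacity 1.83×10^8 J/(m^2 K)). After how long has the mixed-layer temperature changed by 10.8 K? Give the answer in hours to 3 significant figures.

Areal heat capacity C = 1.83×10^8 J/(m^2 K) (given).
Time required: Δt = C ΔT / F = 1.83×10^8 × 10.8 / 296 = 6.68×10^6 s.
In hours: 6.68×10^6 s / (3600 s/hour) = 1850 hours.

1850 hours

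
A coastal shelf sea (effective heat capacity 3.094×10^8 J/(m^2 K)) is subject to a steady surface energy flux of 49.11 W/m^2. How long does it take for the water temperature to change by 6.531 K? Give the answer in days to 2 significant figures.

480 days

Areal heat capacity C = 3.094×10^8 J/(m^2 K) (given).
Time required: Δt = C ΔT / F = 3.09×10^8 × 6.531 / 49.11 = 4.11×10^7 s.
In days: 4.11×10^7 s / (86400 s/day) = 476 days.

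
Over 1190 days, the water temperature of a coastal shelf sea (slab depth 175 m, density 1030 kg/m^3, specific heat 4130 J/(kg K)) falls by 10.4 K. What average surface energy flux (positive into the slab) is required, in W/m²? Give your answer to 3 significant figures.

Areal heat capacity C = ρ c_p D = 1030 × 4130 × 175 = 7.44×10^8 J/(m^2 K).
Required heat per unit area: Q = C ΔT = 7.44×10^8 × -10.4 = -7.74×10^9 J/m².
Flux F = Q / Δt = -7.74×10^9 / 1.03×10^8 s = -75.3 W/m².

-75.3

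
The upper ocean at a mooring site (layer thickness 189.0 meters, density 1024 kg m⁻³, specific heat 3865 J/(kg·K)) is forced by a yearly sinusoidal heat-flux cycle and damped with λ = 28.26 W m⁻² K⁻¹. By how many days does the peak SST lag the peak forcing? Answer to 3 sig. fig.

Areal heat capacity C = ρ c_p D = 1024 × 3865 × 189.0 = 7.48×10^8 J/(m^2 K).
ω = 2π / 3.15×10^7 s = 1.99×10^-7 s⁻¹.
Phase lag φ = arctan(Cω/λ) = arctan(149/28.26) = 1.38 rad.
Time lag = φ / ω = 1.38 / 1.99×10^-7 = 6.94×10^6 s = 80.4 days.

80.4 days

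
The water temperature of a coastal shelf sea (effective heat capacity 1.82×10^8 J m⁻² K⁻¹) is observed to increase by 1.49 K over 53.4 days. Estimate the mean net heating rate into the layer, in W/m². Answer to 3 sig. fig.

58.8

Areal heat capacity C = 1.82×10^8 J m⁻² K⁻¹ (given).
Required heat per unit area: Q = C ΔT = 1.82×10^8 × 1.49 = 2.71×10^8 J/m².
Flux F = Q / Δt = 2.71×10^8 / 4.61×10^6 s = 58.8 W/m².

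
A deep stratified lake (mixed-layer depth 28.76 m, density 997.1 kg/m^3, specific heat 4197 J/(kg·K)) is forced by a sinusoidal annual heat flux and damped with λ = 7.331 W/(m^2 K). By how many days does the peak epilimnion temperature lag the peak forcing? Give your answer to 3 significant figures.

Areal heat capacity C = ρ c_p D = 997.1 × 4197 × 28.76 = 1.20×10^8 J/(m^2 K).
ω = 2π / 3.15×10^7 s = 1.99×10^-7 s⁻¹.
Phase lag φ = arctan(Cω/λ) = arctan(24.0/7.331) = 1.27 rad.
Time lag = φ / ω = 1.27 / 1.99×10^-7 = 6.39×10^6 s = 74.0 days.

74.0 days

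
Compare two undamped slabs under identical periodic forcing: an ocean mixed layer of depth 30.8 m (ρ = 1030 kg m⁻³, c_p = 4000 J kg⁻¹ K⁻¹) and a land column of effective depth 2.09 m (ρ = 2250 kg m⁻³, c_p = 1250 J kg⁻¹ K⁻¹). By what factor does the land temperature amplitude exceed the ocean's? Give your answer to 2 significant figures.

22

C_ocean = 1030 × 4000 × 30.8 = 1.27×10^8 J/(m²·K).
C_land = 2250 × 1250 × 2.09 = 5.88×10^6 J/(m²·K).
Undamped amplitude ∝ 1/C, so A_land/A_ocean = C_ocean/C_land = 21.6.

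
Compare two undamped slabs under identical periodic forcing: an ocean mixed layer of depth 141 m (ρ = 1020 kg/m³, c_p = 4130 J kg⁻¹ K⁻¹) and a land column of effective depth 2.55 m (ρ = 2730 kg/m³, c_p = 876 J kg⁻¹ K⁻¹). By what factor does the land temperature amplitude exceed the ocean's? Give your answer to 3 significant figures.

97.4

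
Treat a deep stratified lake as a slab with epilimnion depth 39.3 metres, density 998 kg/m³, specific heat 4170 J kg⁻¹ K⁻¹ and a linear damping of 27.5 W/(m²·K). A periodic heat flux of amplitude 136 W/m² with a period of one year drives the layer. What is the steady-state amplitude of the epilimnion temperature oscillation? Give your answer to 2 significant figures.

3.2 K

Areal heat capacity C = ρ c_p D = 998 × 4170 × 39.3 = 1.64×10^8 J/(m²·K).
Angular frequency ω = 2π / T = 2π / 3.15×10^7 s = 1.99×10^-7 s⁻¹.
√((Cω)² + λ²) = √((32.6)² + 27.5²) = 42.6 W/(m²·K).
Amplitude A = F₀ / √((Cω)²+λ²) = 136 / 42.6 = 3.19 K.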